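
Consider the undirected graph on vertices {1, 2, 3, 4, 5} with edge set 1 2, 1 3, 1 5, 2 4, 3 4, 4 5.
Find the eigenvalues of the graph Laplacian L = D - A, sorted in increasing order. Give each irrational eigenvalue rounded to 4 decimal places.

[0, 2, 2, 3, 5]

With the vertex order [1, 2, 3, 4, 5], the degrees are [3, 2, 2, 3, 2], giving D = diag(3, 2, 2, 3, 2) and L = D - A. Since every row of L sums to 0, the all-ones vector is in the kernel and 0 is an eigenvalue. The single zero eigenvalue shows the graph is connected. There is one zero in the spectrum, matching the 1 component.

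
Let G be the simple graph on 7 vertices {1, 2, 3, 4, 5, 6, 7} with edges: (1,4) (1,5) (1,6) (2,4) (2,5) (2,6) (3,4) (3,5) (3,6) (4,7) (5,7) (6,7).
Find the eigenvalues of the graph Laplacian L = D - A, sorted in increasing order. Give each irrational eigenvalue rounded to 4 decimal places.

[0, 3, 3, 3, 4, 4, 7]

With the vertex order [1, 2, 3, 4, 5, 6, 7], the degrees are [3, 3, 3, 4, 4, 4, 3], giving D = diag(3, 3, 3, 4, 4, 4, 3) and L = D - A. L is symmetric positive semidefinite, so every eigenvalue is real and nonnegative. There is one zero in the spectrum, matching the 1 component.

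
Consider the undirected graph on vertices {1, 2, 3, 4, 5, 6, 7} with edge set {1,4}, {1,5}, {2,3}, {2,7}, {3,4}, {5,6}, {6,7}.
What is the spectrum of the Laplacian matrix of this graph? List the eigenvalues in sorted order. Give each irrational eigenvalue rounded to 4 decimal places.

Reading degrees in the order [1, 2, 3, 4, 5, 6, 7] gives [2, 2, 2, 2, 2, 2, 2]; set D = diag(2, 2, 2, 2, 2, 2, 2) and form L = D - A. The multiplicity of 0 as a Laplacian eigenvalue equals the number of connected components. The single zero eigenvalue shows the graph is connected.

[0, 0.7530, 0.7530, 2.4450, 2.4450, 3.8019, 3.8019]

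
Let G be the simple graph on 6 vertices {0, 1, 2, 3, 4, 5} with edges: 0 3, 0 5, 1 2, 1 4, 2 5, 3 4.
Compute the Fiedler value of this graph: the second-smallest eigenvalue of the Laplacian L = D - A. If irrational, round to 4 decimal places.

1

With the vertex order [0, 1, 2, 3, 4, 5], the degrees are [2, 2, 2, 2, 2, 2], giving D = diag(2, 2, 2, 2, 2, 2) and L = D - A. Computing the eigenvalues of L and sorting gives [0, 1, 1, 3, 3, 4]. The Fiedler value lambda_2 = 1 is strictly positive, so the graph is connected. The largest eigenvalue, 4, is at most the vertex count 6.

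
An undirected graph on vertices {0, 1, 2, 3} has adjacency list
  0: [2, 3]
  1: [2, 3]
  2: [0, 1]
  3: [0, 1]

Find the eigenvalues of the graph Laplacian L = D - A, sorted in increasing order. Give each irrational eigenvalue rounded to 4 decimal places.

[0, 2, 2, 4]

Reading degrees in the order [0, 1, 2, 3] gives [2, 2, 2, 2]; set D = diag(2, 2, 2, 2) and form L = D - A. The multiplicity of 0 as a Laplacian eigenvalue equals the number of connected components. The single zero eigenvalue shows the graph is connected. The largest eigenvalue, 4, is at most the vertex count 4.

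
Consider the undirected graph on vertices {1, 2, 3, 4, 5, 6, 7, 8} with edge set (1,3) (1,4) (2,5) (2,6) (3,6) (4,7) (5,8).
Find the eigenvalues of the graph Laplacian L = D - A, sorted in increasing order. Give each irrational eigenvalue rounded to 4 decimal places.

[0, 0.1522, 0.5858, 1.2346, 2, 2.7654, 3.4142, 3.8478]

Each diagonal entry of L is the vertex degree and each off-diagonal entry is -1 where an edge is present, 0 otherwise; in the order [1, 2, 3, 4, 5, 6, 7, 8] the diagonal is [2, 2, 2, 2, 2, 2, 1, 1]. Diagonalising L (or applying a numerical eigensolver to the 8x8 matrix) gives the spectrum above.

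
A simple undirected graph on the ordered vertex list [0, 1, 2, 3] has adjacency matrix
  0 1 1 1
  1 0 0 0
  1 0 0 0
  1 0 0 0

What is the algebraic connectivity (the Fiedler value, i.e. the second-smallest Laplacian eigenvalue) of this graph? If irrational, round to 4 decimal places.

1

With the vertex order [0, 1, 2, 3], the degrees are [3, 1, 1, 1], giving D = diag(3, 1, 1, 1) and L = D - A. The sorted Laplacian eigenvalues are [0, 1, 1, 4]; the algebraic connectivity is the second entry, 1. There is one zero in the spectrum, matching the 1 component.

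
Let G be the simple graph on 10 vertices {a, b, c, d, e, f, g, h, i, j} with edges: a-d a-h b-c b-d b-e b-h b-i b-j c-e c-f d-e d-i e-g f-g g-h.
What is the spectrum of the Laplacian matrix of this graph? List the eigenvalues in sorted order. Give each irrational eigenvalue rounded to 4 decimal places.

Each diagonal entry of L is the vertex degree and each off-diagonal entry is -1 where an edge is present, 0 otherwise; in the order [a, b, c, d, e, f, g, h, i, j] the diagonal is [2, 6, 3, 4, 4, 2, 3, 3, 2, 1]. Diagonalising L (or applying a numerical eigensolver to the 10x10 matrix) gives the spectrum above. By the matrix-tree theorem the graph has (1/10) * product of the nonzero eigenvalues = 704 spanning trees.

[0, 0.8563, 1.0810, 1.5661, 2.6138, 2.7100, 3.5561, 4.6392, 5.7493, 7.2282]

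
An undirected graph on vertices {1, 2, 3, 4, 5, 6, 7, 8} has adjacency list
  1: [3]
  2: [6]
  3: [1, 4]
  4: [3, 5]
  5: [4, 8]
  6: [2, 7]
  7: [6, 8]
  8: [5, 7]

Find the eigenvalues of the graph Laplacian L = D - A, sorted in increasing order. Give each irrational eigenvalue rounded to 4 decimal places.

Reading degrees in the order [1, 2, 3, 4, 5, 6, 7, 8] gives [1, 1, 2, 2, 2, 2, 2, 2]; set D = diag(1, 1, 2, 2, 2, 2, 2, 2) and form L = D - A. Since every row of L sums to 0, the all-ones vector is in the kernel and 0 is an eigenvalue. By the matrix-tree theorem the graph has (1/8) * product of the nonzero eigenvalues = 1 spanning tree. The eigenvalues sum to 14, which equals trace(L) = 2|E|.

[0, 0.1522, 0.5858, 1.2346, 2, 2.7654, 3.4142, 3.8478]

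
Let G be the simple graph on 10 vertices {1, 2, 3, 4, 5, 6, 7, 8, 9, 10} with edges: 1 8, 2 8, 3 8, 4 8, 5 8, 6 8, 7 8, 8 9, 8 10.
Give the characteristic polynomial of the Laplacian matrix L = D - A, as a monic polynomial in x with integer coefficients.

x^10 - 18x^9 + 108x^8 - 336x^7 + 630x^6 - 756x^5 + 588x^4 - 288x^3 + 81x^2 - 10x

Reading degrees in the order [1, 2, 3, 4, 5, 6, 7, 8, 9, 10] gives [1, 1, 1, 1, 1, 1, 1, 9, 1, 1]; set D = diag(1, 1, 1, 1, 1, 1, 1, 9, 1, 1) and form L = D - A. Computing det(xI - L) by cofactor expansion (or equivalently via sum-over-permutations) gives x^10 - 18x^9 + 108x^8 - 336x^7 + 630x^6 - 756x^5 + 588x^4 - 288x^3 + 81x^2 - 10x. The coefficient of x^9 equals -trace(L) = -18, matching the sum of degrees.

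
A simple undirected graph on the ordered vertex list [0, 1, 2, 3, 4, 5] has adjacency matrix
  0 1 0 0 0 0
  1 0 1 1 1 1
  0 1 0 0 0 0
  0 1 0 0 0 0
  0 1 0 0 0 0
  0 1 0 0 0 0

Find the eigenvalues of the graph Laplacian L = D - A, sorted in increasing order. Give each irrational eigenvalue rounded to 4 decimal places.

With the vertex order [0, 1, 2, 3, 4, 5], the degrees are [1, 5, 1, 1, 1, 1], giving D = diag(1, 5, 1, 1, 1, 1) and L = D - A. Since every row of L sums to 0, the all-ones vector is in the kernel and 0 is an eigenvalue. The single zero eigenvalue shows the graph is connected. The largest eigenvalue, 6, is at most the vertex count 6. There is one zero in the spectrum, matching the 1 component.

[0, 1, 1, 1, 1, 6]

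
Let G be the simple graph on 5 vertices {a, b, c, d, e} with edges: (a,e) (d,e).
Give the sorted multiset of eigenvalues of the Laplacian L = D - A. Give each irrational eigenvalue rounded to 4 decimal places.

[0, 0, 0, 1, 3]

Each diagonal entry of L is the vertex degree and each off-diagonal entry is -1 where an edge is present, 0 otherwise; in the order [a, b, c, d, e] the diagonal is [1, 0, 0, 1, 2]. Since every row of L sums to 0, the all-ones vector is in the kernel and 0 is an eigenvalue. The 3 zero eigenvalues correspond to the 3 connected components. There are 3 zeros in the spectrum, matching the 3 components.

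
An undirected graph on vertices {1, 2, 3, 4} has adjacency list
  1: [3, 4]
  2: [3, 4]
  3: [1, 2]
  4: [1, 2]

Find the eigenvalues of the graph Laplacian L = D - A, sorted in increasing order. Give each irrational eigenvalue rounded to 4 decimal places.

Reading degrees in the order [1, 2, 3, 4] gives [2, 2, 2, 2]; set D = diag(2, 2, 2, 2) and form L = D - A. Since every row of L sums to 0, the all-ones vector is in the kernel and 0 is an eigenvalue. The single zero eigenvalue shows the graph is connected. The largest eigenvalue, 4, is at most the vertex count 4. The eigenvalues sum to 8, which equals trace(L) = 2|E|.

[0, 2, 2, 4]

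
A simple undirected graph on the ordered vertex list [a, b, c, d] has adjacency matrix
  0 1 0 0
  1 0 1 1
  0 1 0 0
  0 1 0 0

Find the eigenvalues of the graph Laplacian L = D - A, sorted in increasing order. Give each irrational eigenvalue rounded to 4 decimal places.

Reading degrees in the order [a, b, c, d] gives [1, 3, 1, 1]; set D = diag(1, 3, 1, 1) and form L = D - A. The multiplicity of 0 as a Laplacian eigenvalue equals the number of connected components. There is one zero in the spectrum, matching the 1 component.

[0, 1, 1, 4]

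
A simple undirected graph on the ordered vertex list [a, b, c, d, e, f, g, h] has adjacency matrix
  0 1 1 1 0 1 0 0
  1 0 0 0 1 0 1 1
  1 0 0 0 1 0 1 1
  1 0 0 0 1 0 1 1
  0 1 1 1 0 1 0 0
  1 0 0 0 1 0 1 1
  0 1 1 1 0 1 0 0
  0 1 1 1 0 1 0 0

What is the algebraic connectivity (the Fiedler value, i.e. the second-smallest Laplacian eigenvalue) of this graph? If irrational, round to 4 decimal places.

Each diagonal entry of L is the vertex degree and each off-diagonal entry is -1 where an edge is present, 0 otherwise; in the order [a, b, c, d, e, f, g, h] the diagonal is [4, 4, 4, 4, 4, 4, 4, 4]. The smallest Laplacian eigenvalue is always 0. The next one, lambda_2 = 4, measures how hard the graph is to disconnect: larger values mean better connectivity. There is one zero in the spectrum, matching the 1 component.

4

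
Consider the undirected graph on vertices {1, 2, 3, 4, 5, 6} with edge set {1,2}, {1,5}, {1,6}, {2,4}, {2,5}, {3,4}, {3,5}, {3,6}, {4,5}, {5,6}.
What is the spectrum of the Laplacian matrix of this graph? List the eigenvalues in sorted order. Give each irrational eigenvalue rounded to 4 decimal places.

Each diagonal entry of L is the vertex degree and each off-diagonal entry is -1 where an edge is present, 0 otherwise; in the order [1, 2, 3, 4, 5, 6] the diagonal is [3, 3, 3, 3, 5, 3]. Since every row of L sums to 0, the all-ones vector is in the kernel and 0 is an eigenvalue. The single zero eigenvalue shows the graph is connected.

[0, 2.3820, 2.3820, 4.6180, 4.6180, 6]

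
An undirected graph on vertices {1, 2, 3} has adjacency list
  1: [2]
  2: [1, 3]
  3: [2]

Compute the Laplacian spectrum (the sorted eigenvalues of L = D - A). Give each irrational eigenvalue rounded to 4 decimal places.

With the vertex order [1, 2, 3], the degrees are [1, 2, 1], giving D = diag(1, 2, 1) and L = D - A. L is symmetric positive semidefinite, so every eigenvalue is real and nonnegative. The single zero eigenvalue shows the graph is connected. The largest eigenvalue, 3, is at most the vertex count 3.

[0, 1, 3]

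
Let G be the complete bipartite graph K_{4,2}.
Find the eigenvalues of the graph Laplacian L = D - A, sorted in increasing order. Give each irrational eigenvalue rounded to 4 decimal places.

[0, 2, 2, 2, 4, 6]

The graph has 6 vertices and degree multiset [4, 4, 2, 2, 2, 2]; D is the diagonal matrix of degrees and L = D - A. The multiplicity of 0 as a Laplacian eigenvalue equals the number of connected components.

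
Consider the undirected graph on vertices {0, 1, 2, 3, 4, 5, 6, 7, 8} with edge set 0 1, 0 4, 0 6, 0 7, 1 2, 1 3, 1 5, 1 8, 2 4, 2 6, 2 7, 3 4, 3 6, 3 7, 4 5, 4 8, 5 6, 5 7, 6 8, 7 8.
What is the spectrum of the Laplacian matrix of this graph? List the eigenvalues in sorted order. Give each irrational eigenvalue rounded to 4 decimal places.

With the vertex order [0, 1, 2, 3, 4, 5, 6, 7, 8], the degrees are [4, 5, 4, 4, 5, 4, 5, 5, 4], giving D = diag(4, 5, 4, 4, 5, 4, 5, 5, 4) and L = D - A. The multiplicity of 0 as a Laplacian eigenvalue equals the number of connected components. The single zero eigenvalue shows the graph is connected. There is one zero in the spectrum, matching the 1 component.

[0, 4, 4, 4, 4, 5, 5, 5, 9]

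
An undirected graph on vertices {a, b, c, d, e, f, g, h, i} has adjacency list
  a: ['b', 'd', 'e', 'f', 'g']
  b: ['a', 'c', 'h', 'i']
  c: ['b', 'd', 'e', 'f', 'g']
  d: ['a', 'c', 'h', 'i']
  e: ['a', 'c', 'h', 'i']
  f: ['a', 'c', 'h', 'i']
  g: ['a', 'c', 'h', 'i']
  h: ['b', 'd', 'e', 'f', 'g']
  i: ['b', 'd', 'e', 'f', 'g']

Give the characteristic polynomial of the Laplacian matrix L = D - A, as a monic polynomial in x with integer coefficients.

Reading degrees in the order [a, b, c, d, e, f, g, h, i] gives [5, 4, 5, 4, 4, 4, 4, 5, 5]; set D = diag(5, 4, 5, 4, 4, 4, 4, 5, 5) and form L = D - A. Computing det(xI - L) by cofactor expansion (or equivalently via sum-over-permutations) gives x^9 - 40x^8 + 690x^7 - 6720x^6 + 40485x^5 - 154704x^4 + 366560x^3 - 492800x^2 + 288000x. The coefficient of x^8 equals -trace(L) = -40, matching the sum of degrees. The largest eigenvalue, 9, is at most the vertex count 9.

x^9 - 40x^8 + 690x^7 - 6720x^6 + 40485x^5 - 154704x^4 + 366560x^3 - 492800x^2 + 288000x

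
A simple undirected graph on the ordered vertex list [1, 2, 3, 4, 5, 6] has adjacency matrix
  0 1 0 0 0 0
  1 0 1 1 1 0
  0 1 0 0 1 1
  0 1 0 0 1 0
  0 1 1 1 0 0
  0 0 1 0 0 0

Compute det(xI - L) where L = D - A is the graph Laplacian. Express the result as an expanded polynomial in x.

x^6 - 14x^5 + 71x^4 - 158x^3 + 149x^2 - 48x

Reading degrees in the order [1, 2, 3, 4, 5, 6] gives [1, 4, 3, 2, 3, 1]; set D = diag(1, 4, 3, 2, 3, 1) and form L = D - A. L has integer entries, so p(x) = det(xI - L) has integer coefficients. Expanding the determinant yields x^6 - 14x^5 + 71x^4 - 158x^3 + 149x^2 - 48x. The constant term is 0 because L is singular (the all-ones vector lies in its kernel). The largest eigenvalue, 5.1149, is at most the vertex count 6. By the matrix-tree theorem the graph has (1/6) * product of the nonzero eigenvalues = 8 spanning trees.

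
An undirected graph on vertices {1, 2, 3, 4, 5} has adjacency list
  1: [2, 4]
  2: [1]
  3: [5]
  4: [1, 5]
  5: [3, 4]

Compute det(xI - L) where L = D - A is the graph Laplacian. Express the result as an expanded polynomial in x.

With the vertex order [1, 2, 3, 4, 5], the degrees are [2, 1, 1, 2, 2], giving D = diag(2, 1, 1, 2, 2) and L = D - A. Computing det(xI - L) by cofactor expansion (or equivalently via sum-over-permutations) gives x^5 - 8x^4 + 21x^3 - 20x^2 + 5x. Since p(0) = det(-L) = 0, x divides p(x).

x^5 - 8x^4 + 21x^3 - 20x^2 + 5x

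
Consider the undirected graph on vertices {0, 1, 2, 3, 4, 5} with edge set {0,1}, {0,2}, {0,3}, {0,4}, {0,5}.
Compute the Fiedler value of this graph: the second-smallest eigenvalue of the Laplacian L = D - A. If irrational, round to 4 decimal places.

Each diagonal entry of L is the vertex degree and each off-diagonal entry is -1 where an edge is present, 0 otherwise; in the order [0, 1, 2, 3, 4, 5] the diagonal is [5, 1, 1, 1, 1, 1]. Computing the eigenvalues of L and sorting gives [0, 1, 1, 1, 1, 6]. The Fiedler value lambda_2 = 1 is strictly positive, so the graph is connected.

1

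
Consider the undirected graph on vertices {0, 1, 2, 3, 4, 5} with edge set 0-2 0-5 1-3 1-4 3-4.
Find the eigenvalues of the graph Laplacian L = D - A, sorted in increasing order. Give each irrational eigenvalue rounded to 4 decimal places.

[0, 0, 1, 3, 3, 3]

With the vertex order [0, 1, 2, 3, 4, 5], the degrees are [2, 2, 1, 2, 2, 1], giving D = diag(2, 2, 1, 2, 2, 1) and L = D - A. The multiplicity of 0 as a Laplacian eigenvalue equals the number of connected components. The 2 zero eigenvalues correspond to the 2 connected components. The eigenvalues sum to 10, which equals trace(L) = 2|E|.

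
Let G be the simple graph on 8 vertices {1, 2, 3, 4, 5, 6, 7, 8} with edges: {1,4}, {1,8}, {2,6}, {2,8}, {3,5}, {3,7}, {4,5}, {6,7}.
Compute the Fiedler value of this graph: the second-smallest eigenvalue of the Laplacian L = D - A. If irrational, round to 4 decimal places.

0.5858

Each diagonal entry of L is the vertex degree and each off-diagonal entry is -1 where an edge is present, 0 otherwise; in the order [1, 2, 3, 4, 5, 6, 7, 8] the diagonal is [2, 2, 2, 2, 2, 2, 2, 2]. The smallest Laplacian eigenvalue is always 0. The next one, lambda_2 = 0.5858, measures how hard the graph is to disconnect: larger values mean better connectivity.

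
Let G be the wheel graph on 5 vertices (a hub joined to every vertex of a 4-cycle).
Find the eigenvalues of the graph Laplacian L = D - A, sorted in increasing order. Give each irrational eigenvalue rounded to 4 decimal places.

The graph has 5 vertices and degree multiset [4, 3, 3, 3, 3]; D is the diagonal matrix of degrees and L = D - A. Diagonalising L (or applying a numerical eigensolver to the 5x5 matrix) gives the spectrum above. The single zero eigenvalue shows the graph is connected.

[0, 3, 3, 5, 5]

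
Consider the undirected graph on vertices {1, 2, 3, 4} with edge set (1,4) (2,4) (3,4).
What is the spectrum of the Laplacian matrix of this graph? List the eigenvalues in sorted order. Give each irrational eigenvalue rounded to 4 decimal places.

With the vertex order [1, 2, 3, 4], the degrees are [1, 1, 1, 3], giving D = diag(1, 1, 1, 3) and L = D - A. Since every row of L sums to 0, the all-ones vector is in the kernel and 0 is an eigenvalue. The largest eigenvalue, 4, is at most the vertex count 4. By the matrix-tree theorem the graph has (1/4) * product of the nonzero eigenvalues = 1 spanning tree.

[0, 1, 1, 4]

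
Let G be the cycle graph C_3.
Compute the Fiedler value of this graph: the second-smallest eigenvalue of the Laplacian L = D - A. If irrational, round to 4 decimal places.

The graph has 3 vertices and degree multiset [2, 2, 2]; D is the diagonal matrix of degrees and L = D - A. Computing the eigenvalues of L and sorting gives [0, 3, 3]. The Fiedler value lambda_2 = 3 is strictly positive, so the graph is connected. The largest eigenvalue, 3, is at most the vertex count 3.

3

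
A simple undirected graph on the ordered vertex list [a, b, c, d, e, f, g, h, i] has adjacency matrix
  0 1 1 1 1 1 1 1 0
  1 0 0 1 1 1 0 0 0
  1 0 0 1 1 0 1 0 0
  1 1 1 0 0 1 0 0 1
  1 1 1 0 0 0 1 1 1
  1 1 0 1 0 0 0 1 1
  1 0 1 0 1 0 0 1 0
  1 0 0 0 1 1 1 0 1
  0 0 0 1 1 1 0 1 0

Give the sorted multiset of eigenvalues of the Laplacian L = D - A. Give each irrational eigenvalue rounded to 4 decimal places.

With the vertex order [a, b, c, d, e, f, g, h, i], the degrees are [7, 4, 4, 5, 6, 5, 4, 5, 4], giving D = diag(7, 4, 4, 5, 6, 5, 4, 5, 4) and L = D - A. Since every row of L sums to 0, the all-ones vector is in the kernel and 0 is an eigenvalue.

[0, 2.7896, 3.4800, 4.2202, 5.3107, 5.8510, 6.6065, 7.4776, 8.2643]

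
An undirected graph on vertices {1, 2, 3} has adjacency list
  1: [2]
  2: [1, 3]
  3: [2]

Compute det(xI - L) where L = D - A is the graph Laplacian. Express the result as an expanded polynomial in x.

Reading degrees in the order [1, 2, 3] gives [1, 2, 1]; set D = diag(1, 2, 1) and form L = D - A. L has integer entries, so p(x) = det(xI - L) has integer coefficients. Expanding the determinant yields x^3 - 4x^2 + 3x. The coefficient of x^2 equals -trace(L) = -4, matching the sum of degrees. By the matrix-tree theorem the graph has (1/3) * product of the nonzero eigenvalues = 1 spanning tree.

x^3 - 4x^2 + 3x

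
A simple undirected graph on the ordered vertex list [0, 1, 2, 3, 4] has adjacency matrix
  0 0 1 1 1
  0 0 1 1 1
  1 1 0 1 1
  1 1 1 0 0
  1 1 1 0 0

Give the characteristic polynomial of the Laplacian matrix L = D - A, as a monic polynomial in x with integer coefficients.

x^5 - 16x^4 + 94x^3 - 240x^2 + 225x

Reading degrees in the order [0, 1, 2, 3, 4] gives [3, 3, 4, 3, 3]; set D = diag(3, 3, 4, 3, 3) and form L = D - A. The eigenvalues of L are [0, 3, 3, 5, 5]; the characteristic polynomial is the product of (x - lambda_i), which multiplies out to x^5 - 16x^4 + 94x^3 - 240x^2 + 225x. Since p(0) = det(-L) = 0, x divides p(x). The eigenvalues sum to 16, which equals trace(L) = 2|E|.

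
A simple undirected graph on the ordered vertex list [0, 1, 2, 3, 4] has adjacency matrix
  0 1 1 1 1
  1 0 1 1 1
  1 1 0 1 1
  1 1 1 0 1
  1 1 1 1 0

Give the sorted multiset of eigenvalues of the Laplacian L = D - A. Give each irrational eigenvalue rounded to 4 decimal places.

[0, 5, 5, 5, 5]

With the vertex order [0, 1, 2, 3, 4], the degrees are [4, 4, 4, 4, 4], giving D = diag(4, 4, 4, 4, 4) and L = D - A. The multiplicity of 0 as a Laplacian eigenvalue equals the number of connected components. The eigenvalues sum to 20, which equals trace(L) = 2|E|. There is one zero in the spectrum, matching the 1 component.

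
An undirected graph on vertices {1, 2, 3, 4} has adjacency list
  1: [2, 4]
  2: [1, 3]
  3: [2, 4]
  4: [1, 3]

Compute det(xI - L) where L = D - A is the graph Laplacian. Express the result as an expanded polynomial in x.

With the vertex order [1, 2, 3, 4], the degrees are [2, 2, 2, 2], giving D = diag(2, 2, 2, 2) and L = D - A. The eigenvalues of L are [0, 2, 2, 4]; the characteristic polynomial is the product of (x - lambda_i), which multiplies out to x^4 - 8x^3 + 20x^2 - 16x. Since p(0) = det(-L) = 0, x divides p(x).

x^4 - 8x^3 + 20x^2 - 16x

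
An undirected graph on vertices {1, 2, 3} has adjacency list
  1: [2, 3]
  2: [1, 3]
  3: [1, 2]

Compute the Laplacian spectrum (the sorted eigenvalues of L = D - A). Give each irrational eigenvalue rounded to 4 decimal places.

With the vertex order [1, 2, 3], the degrees are [2, 2, 2], giving D = diag(2, 2, 2) and L = D - A. Diagonalising L (or applying a numerical eigensolver to the 3x3 matrix) gives the spectrum above. By the matrix-tree theorem the graph has (1/3) * product of the nonzero eigenvalues = 3 spanning trees. The largest eigenvalue, 3, is at most the vertex count 3.

[0, 3, 3]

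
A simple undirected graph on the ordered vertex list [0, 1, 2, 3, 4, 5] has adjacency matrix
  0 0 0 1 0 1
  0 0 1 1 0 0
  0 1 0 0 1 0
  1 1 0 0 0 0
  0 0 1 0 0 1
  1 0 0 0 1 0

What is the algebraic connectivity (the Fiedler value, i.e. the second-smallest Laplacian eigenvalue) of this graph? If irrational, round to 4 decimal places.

With the vertex order [0, 1, 2, 3, 4, 5], the degrees are [2, 2, 2, 2, 2, 2], giving D = diag(2, 2, 2, 2, 2, 2) and L = D - A. The sorted Laplacian eigenvalues are [0, 1, 1, 3, 3, 4]; the algebraic connectivity is the second entry, 1.

1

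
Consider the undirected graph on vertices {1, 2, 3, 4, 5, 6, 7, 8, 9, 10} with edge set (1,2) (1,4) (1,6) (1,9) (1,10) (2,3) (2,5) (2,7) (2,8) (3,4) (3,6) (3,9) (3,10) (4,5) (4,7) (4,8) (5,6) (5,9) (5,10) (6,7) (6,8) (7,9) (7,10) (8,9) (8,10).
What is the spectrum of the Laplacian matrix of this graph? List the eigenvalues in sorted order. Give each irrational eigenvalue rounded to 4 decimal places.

[0, 5, 5, 5, 5, 5, 5, 5, 5, 10]

With the vertex order [1, 2, 3, 4, 5, 6, 7, 8, 9, 10], the degrees are [5, 5, 5, 5, 5, 5, 5, 5, 5, 5], giving D = diag(5, 5, 5, 5, 5, 5, 5, 5, 5, 5) and L = D - A. L is symmetric positive semidefinite, so every eigenvalue is real and nonnegative. The largest eigenvalue, 10, is at most the vertex count 10. By the matrix-tree theorem the graph has (1/10) * product of the nonzero eigenvalues = 390625 spanning trees.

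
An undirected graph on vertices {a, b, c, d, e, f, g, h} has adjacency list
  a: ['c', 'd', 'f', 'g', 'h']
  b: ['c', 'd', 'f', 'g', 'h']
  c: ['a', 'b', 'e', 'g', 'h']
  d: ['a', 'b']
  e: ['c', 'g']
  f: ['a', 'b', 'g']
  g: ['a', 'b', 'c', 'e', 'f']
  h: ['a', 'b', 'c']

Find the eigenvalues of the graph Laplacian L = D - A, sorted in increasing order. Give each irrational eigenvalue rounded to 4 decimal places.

Reading degrees in the order [a, b, c, d, e, f, g, h] gives [5, 5, 5, 2, 2, 3, 5, 3]; set D = diag(5, 5, 5, 2, 2, 3, 5, 3) and form L = D - A. The multiplicity of 0 as a Laplacian eigenvalue equals the number of connected components. By the matrix-tree theorem the graph has (1/8) * product of the nonzero eigenvalues = 1360 spanning trees. The largest eigenvalue, 7.2244, is at most the vertex count 8.

[0, 1.5678, 2.3051, 2.6972, 4.9028, 5, 6.3028, 7.2244]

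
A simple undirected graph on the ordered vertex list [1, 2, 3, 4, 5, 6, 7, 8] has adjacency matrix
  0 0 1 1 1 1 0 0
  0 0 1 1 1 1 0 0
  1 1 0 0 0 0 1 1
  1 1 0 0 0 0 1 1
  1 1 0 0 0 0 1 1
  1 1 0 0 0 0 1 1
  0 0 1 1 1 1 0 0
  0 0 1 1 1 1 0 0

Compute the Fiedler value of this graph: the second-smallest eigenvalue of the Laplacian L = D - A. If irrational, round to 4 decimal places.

With the vertex order [1, 2, 3, 4, 5, 6, 7, 8], the degrees are [4, 4, 4, 4, 4, 4, 4, 4], giving D = diag(4, 4, 4, 4, 4, 4, 4, 4) and L = D - A. Computing the eigenvalues of L and sorting gives [0, 4, 4, 4, 4, 4, 4, 8]. The Fiedler value lambda_2 = 4 is strictly positive, so the graph is connected. The eigenvalues sum to 32, which equals trace(L) = 2|E|.

4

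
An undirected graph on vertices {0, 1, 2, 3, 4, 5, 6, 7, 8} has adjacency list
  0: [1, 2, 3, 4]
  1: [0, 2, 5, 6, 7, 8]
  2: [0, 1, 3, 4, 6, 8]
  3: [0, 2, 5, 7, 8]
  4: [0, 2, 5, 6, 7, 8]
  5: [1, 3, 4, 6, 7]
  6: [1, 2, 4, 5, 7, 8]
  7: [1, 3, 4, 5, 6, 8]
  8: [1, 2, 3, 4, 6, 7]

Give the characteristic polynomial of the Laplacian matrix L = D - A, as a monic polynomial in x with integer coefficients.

Reading degrees in the order [0, 1, 2, 3, 4, 5, 6, 7, 8] gives [4, 6, 6, 5, 6, 5, 6, 6, 6]; set D = diag(4, 6, 6, 5, 6, 5, 6, 6, 6) and form L = D - A. L has integer entries, so p(x) = det(xI - L) has integer coefficients. Expanding the determinant yields x^9 - 50x^8 + 1084x^7 - 13306x^6 + 101114x^5 - 486932x^4 + 1450576x^3 - 2442858x^2 + 1779516x. Since p(0) = det(-L) = 0, x divides p(x). The largest eigenvalue, 8.7881, is at most the vertex count 9.

x^9 - 50x^8 + 1084x^7 - 13306x^6 + 101114x^5 - 486932x^4 + 1450576x^3 - 2442858x^2 + 1779516x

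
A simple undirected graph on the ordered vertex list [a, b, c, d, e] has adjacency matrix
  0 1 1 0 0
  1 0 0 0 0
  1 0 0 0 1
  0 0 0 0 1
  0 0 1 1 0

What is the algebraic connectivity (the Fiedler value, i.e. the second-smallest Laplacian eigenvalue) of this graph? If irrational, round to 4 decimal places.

Reading degrees in the order [a, b, c, d, e] gives [2, 1, 2, 1, 2]; set D = diag(2, 1, 2, 1, 2) and form L = D - A. The smallest Laplacian eigenvalue is always 0. The next one, lambda_2 = 0.3820, measures how hard the graph is to disconnect: larger values mean better connectivity. By the matrix-tree theorem the graph has (1/5) * product of the nonzero eigenvalues = 1 spanning tree. The largest eigenvalue, 3.6180, is at most the vertex count 5.

0.3820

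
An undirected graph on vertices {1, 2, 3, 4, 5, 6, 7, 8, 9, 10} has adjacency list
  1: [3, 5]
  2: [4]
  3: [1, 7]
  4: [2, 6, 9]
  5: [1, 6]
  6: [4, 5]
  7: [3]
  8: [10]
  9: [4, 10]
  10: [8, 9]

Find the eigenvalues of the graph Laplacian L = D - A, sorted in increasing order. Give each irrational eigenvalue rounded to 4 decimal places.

Reading degrees in the order [1, 2, 3, 4, 5, 6, 7, 8, 9, 10] gives [2, 1, 2, 3, 2, 2, 1, 1, 2, 2]; set D = diag(2, 1, 2, 3, 2, 2, 1, 1, 2, 2) and form L = D - A. Diagonalising L (or applying a numerical eigensolver to the 10x10 matrix) gives the spectrum above. The eigenvalues sum to 18, which equals trace(L) = 2|E|. By the matrix-tree theorem the graph has (1/10) * product of the nonzero eigenvalues = 1 spanning tree.

[0, 0.1172, 0.3820, 0.7586, 1.3820, 1.6674, 2.6180, 3.0846, 3.6180, 4.3721]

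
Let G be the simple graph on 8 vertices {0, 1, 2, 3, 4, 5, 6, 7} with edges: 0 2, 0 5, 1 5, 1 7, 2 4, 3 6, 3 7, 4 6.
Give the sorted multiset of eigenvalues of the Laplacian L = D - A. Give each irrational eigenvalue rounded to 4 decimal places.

[0, 0.5858, 0.5858, 2, 2, 3.4142, 3.4142, 4]

Reading degrees in the order [0, 1, 2, 3, 4, 5, 6, 7] gives [2, 2, 2, 2, 2, 2, 2, 2]; set D = diag(2, 2, 2, 2, 2, 2, 2, 2) and form L = D - A. L is symmetric positive semidefinite, so every eigenvalue is real and nonnegative. The single zero eigenvalue shows the graph is connected. The largest eigenvalue, 4, is at most the vertex count 8. The eigenvalues sum to 16, which equals trace(L) = 2|E|.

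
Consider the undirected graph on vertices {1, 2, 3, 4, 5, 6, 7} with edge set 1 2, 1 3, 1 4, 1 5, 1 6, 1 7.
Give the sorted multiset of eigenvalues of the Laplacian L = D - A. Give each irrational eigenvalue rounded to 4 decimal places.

With the vertex order [1, 2, 3, 4, 5, 6, 7], the degrees are [6, 1, 1, 1, 1, 1, 1], giving D = diag(6, 1, 1, 1, 1, 1, 1) and L = D - A. The multiplicity of 0 as a Laplacian eigenvalue equals the number of connected components. The single zero eigenvalue shows the graph is connected. There is one zero in the spectrum, matching the 1 component. By the matrix-tree theorem the graph has (1/7) * product of the nonzero eigenvalues = 1 spanning tree.

[0, 1, 1, 1, 1, 1, 7]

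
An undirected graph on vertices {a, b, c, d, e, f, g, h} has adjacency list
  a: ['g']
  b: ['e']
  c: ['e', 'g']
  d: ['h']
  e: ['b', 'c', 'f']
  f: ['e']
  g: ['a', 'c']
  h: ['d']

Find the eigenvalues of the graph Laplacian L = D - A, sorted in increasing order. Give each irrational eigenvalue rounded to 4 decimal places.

[0, 0, 0.3249, 1, 1.4608, 2, 3, 4.2143]

Each diagonal entry of L is the vertex degree and each off-diagonal entry is -1 where an edge is present, 0 otherwise; in the order [a, b, c, d, e, f, g, h] the diagonal is [1, 1, 2, 1, 3, 1, 2, 1]. L is symmetric positive semidefinite, so every eigenvalue is real and nonnegative. The 2 zero eigenvalues correspond to the 2 connected components.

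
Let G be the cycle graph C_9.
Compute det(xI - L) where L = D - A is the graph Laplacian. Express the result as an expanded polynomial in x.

x^9 - 18x^8 + 135x^7 - 546x^6 + 1287x^5 - 1782x^4 + 1386x^3 - 540x^2 + 81x

The graph has 9 vertices and degree multiset [2, 2, 2, 2, 2, 2, 2, 2, 2]; D is the diagonal matrix of degrees and L = D - A. Computing det(xI - L) by cofactor expansion (or equivalently via sum-over-permutations) gives x^9 - 18x^8 + 135x^7 - 546x^6 + 1287x^5 - 1782x^4 + 1386x^3 - 540x^2 + 81x. The coefficient of x^8 equals -trace(L) = -18, matching the sum of degrees. The eigenvalues sum to 18, which equals trace(L) = 2|E|. There is one zero in the spectrum, matching the 1 component.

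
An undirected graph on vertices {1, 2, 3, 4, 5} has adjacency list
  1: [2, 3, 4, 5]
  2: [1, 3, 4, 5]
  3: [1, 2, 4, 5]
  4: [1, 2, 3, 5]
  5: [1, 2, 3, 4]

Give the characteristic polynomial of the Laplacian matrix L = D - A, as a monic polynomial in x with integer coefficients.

x^5 - 20x^4 + 150x^3 - 500x^2 + 625x

Each diagonal entry of L is the vertex degree and each off-diagonal entry is -1 where an edge is present, 0 otherwise; in the order [1, 2, 3, 4, 5] the diagonal is [4, 4, 4, 4, 4]. L has integer entries, so p(x) = det(xI - L) has integer coefficients. Expanding the determinant yields x^5 - 20x^4 + 150x^3 - 500x^2 + 625x. The constant term is 0 because L is singular (the all-ones vector lies in its kernel). The eigenvalues sum to 20, which equals trace(L) = 2|E|.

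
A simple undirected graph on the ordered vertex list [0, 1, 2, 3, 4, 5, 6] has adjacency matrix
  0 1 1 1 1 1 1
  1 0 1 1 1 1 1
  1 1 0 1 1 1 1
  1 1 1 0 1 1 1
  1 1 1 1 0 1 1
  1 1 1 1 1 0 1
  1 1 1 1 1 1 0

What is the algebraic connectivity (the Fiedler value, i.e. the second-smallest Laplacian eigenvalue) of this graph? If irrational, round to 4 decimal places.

Reading degrees in the order [0, 1, 2, 3, 4, 5, 6] gives [6, 6, 6, 6, 6, 6, 6]; set D = diag(6, 6, 6, 6, 6, 6, 6) and form L = D - A. The smallest Laplacian eigenvalue is always 0. The next one, lambda_2 = 7, measures how hard the graph is to disconnect: larger values mean better connectivity. The largest eigenvalue, 7, is at most the vertex count 7. There is one zero in the spectrum, matching the 1 component.

7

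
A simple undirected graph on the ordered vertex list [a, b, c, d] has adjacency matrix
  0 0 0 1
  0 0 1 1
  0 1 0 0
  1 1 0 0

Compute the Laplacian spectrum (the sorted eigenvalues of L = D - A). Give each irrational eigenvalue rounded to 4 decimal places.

With the vertex order [a, b, c, d], the degrees are [1, 2, 1, 2], giving D = diag(1, 2, 1, 2) and L = D - A. The multiplicity of 0 as a Laplacian eigenvalue equals the number of connected components. The single zero eigenvalue shows the graph is connected. There is one zero in the spectrum, matching the 1 component.

[0, 0.5858, 2, 3.4142]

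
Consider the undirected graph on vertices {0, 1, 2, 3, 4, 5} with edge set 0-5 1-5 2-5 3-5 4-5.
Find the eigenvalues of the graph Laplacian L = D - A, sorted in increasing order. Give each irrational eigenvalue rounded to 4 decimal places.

[0, 1, 1, 1, 1, 6]

With the vertex order [0, 1, 2, 3, 4, 5], the degrees are [1, 1, 1, 1, 1, 5], giving D = diag(1, 1, 1, 1, 1, 5) and L = D - A. Diagonalising L (or applying a numerical eigensolver to the 6x6 matrix) gives the spectrum above. The single zero eigenvalue shows the graph is connected. The largest eigenvalue, 6, is at most the vertex count 6.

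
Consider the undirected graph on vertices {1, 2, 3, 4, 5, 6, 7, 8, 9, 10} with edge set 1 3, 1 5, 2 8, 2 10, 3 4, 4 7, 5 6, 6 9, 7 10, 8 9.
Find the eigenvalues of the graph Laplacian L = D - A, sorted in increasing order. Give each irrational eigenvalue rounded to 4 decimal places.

Each diagonal entry of L is the vertex degree and each off-diagonal entry is -1 where an edge is present, 0 otherwise; in the order [1, 2, 3, 4, 5, 6, 7, 8, 9, 10] the diagonal is [2, 2, 2, 2, 2, 2, 2, 2, 2, 2]. Since every row of L sums to 0, the all-ones vector is in the kernel and 0 is an eigenvalue. There is one zero in the spectrum, matching the 1 component. The eigenvalues sum to 20, which equals trace(L) = 2|E|.

[0, 0.3820, 0.3820, 1.3820, 1.3820, 2.6180, 2.6180, 3.6180, 3.6180, 4]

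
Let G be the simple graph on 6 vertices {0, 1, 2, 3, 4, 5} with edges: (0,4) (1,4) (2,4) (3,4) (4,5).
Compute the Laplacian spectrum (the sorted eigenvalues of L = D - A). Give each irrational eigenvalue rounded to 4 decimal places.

[0, 1, 1, 1, 1, 6]

Each diagonal entry of L is the vertex degree and each off-diagonal entry is -1 where an edge is present, 0 otherwise; in the order [0, 1, 2, 3, 4, 5] the diagonal is [1, 1, 1, 1, 5, 1]. Diagonalising L (or applying a numerical eigensolver to the 6x6 matrix) gives the spectrum above. The single zero eigenvalue shows the graph is connected. The largest eigenvalue, 6, is at most the vertex count 6. The eigenvalues sum to 10, which equals trace(L) = 2|E|.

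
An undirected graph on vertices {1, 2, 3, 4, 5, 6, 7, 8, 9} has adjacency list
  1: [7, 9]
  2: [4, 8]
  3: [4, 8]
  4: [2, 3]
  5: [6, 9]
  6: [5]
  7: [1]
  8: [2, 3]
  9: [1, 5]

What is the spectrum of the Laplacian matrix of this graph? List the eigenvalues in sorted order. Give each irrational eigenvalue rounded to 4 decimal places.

Reading degrees in the order [1, 2, 3, 4, 5, 6, 7, 8, 9] gives [2, 2, 2, 2, 2, 1, 1, 2, 2]; set D = diag(2, 2, 2, 2, 2, 1, 1, 2, 2) and form L = D - A. The multiplicity of 0 as a Laplacian eigenvalue equals the number of connected components. The 2 zero eigenvalues correspond to the 2 connected components. The largest eigenvalue, 4, is at most the vertex count 9.

[0, 0, 0.3820, 1.3820, 2, 2, 2.6180, 3.6180, 4]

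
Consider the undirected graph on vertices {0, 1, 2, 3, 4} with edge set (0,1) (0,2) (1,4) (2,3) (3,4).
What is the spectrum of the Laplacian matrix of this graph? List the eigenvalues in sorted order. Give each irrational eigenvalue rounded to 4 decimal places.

[0, 1.3820, 1.3820, 3.6180, 3.6180]

Each diagonal entry of L is the vertex degree and each off-diagonal entry is -1 where an edge is present, 0 otherwise; in the order [0, 1, 2, 3, 4] the diagonal is [2, 2, 2, 2, 2]. Since every row of L sums to 0, the all-ones vector is in the kernel and 0 is an eigenvalue. There is one zero in the spectrum, matching the 1 component.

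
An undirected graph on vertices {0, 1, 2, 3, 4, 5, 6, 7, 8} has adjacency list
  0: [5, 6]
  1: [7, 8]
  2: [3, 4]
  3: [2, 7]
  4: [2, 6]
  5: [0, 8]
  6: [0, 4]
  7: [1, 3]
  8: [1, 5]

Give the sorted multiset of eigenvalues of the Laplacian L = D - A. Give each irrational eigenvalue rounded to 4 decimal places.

Each diagonal entry of L is the vertex degree and each off-diagonal entry is -1 where an edge is present, 0 otherwise; in the order [0, 1, 2, 3, 4, 5, 6, 7, 8] the diagonal is [2, 2, 2, 2, 2, 2, 2, 2, 2]. Diagonalising L (or applying a numerical eigensolver to the 9x9 matrix) gives the spectrum above. There is one zero in the spectrum, matching the 1 component.

[0, 0.4679, 0.4679, 1.6527, 1.6527, 3, 3, 3.8794, 3.8794]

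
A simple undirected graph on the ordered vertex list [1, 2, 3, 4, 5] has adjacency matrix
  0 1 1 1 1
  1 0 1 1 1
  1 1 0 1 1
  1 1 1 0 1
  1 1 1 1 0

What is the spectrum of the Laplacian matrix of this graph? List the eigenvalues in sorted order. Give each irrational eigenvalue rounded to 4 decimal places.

[0, 5, 5, 5, 5]

Reading degrees in the order [1, 2, 3, 4, 5] gives [4, 4, 4, 4, 4]; set D = diag(4, 4, 4, 4, 4) and form L = D - A. Since every row of L sums to 0, the all-ones vector is in the kernel and 0 is an eigenvalue. There is one zero in the spectrum, matching the 1 component.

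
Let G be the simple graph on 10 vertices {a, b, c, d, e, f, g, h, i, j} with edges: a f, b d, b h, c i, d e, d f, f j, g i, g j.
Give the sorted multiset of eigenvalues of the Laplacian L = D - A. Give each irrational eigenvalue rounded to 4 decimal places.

With the vertex order [a, b, c, d, e, f, g, h, i, j], the degrees are [1, 2, 1, 3, 1, 3, 2, 1, 2, 2], giving D = diag(1, 2, 1, 3, 1, 3, 2, 1, 2, 2) and L = D - A. L is symmetric positive semidefinite, so every eigenvalue is real and nonnegative. The single zero eigenvalue shows the graph is connected. The eigenvalues sum to 18, which equals trace(L) = 2|E|.

[0, 0.1398, 0.4249, 0.6932, 1, 2, 2.2574, 3.1456, 3.6414, 4.6978]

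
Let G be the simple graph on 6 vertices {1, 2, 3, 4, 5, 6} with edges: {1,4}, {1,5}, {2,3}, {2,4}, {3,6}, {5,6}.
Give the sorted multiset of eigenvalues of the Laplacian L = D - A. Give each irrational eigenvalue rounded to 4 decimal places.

Each diagonal entry of L is the vertex degree and each off-diagonal entry is -1 where an edge is present, 0 otherwise; in the order [1, 2, 3, 4, 5, 6] the diagonal is [2, 2, 2, 2, 2, 2]. Since every row of L sums to 0, the all-ones vector is in the kernel and 0 is an eigenvalue.

[0, 1, 1, 3, 3, 4]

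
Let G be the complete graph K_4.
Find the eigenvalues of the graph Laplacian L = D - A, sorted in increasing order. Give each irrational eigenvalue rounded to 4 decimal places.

[0, 4, 4, 4]

The graph has 4 vertices and degree multiset [3, 3, 3, 3]; D is the diagonal matrix of degrees and L = D - A. Diagonalising L (or applying a numerical eigensolver to the 4x4 matrix) gives the spectrum above. The single zero eigenvalue shows the graph is connected. The largest eigenvalue, 4, is at most the vertex count 4. The eigenvalues sum to 12, which equals trace(L) = 2|E|.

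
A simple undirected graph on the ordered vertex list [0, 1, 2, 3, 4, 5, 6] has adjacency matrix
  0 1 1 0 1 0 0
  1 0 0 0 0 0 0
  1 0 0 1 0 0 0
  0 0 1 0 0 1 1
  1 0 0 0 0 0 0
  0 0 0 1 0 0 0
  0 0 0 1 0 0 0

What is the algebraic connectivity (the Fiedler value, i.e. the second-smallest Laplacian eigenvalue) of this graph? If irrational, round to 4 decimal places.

0.2679

With the vertex order [0, 1, 2, 3, 4, 5, 6], the degrees are [3, 1, 2, 3, 1, 1, 1], giving D = diag(3, 1, 2, 3, 1, 1, 1) and L = D - A. The smallest Laplacian eigenvalue is always 0. The next one, lambda_2 = 0.2679, measures how hard the graph is to disconnect: larger values mean better connectivity. The eigenvalues sum to 12, which equals trace(L) = 2|E|. By the matrix-tree theorem the graph has (1/7) * product of the nonzero eigenvalues = 1 spanning tree.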